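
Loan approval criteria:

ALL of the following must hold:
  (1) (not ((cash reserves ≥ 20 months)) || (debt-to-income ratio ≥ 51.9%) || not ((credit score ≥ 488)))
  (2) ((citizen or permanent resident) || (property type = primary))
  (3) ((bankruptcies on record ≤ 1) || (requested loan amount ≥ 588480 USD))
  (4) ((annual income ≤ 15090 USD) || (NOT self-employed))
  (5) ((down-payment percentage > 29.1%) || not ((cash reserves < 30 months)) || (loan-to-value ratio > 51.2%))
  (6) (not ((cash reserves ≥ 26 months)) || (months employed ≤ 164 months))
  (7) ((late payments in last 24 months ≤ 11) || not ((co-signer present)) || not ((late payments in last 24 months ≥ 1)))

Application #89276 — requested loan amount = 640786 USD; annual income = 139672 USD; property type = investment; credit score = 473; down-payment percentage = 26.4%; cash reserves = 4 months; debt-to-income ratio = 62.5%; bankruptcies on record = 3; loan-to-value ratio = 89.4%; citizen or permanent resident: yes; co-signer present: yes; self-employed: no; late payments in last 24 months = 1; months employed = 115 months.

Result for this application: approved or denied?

Approved

Atomic conditions:
  cash reserves ≥ 20 months: 4 ≥ 20 is false
  debt-to-income ratio ≥ 51.9%: 62.5 ≥ 51.9 is true
  credit score ≥ 488: 473 ≥ 488 is false
  citizen or permanent resident: yes → true
  property type = primary: investment == primary is false
  bankruptcies on record ≤ 1: 3 ≤ 1 is false
  requested loan amount ≥ 588480 USD: 640786 ≥ 588480 is true
  annual income ≤ 15090 USD: 139672 ≤ 15090 is false
  NOT self-employed: no → true
  down-payment percentage > 29.1%: 26.4 > 29.1 is false
  cash reserves < 30 months: 4 < 30 is true
  loan-to-value ratio > 51.2%: 89.4 > 51.2 is true
  cash reserves ≥ 26 months: 4 ≥ 26 is false
  months employed ≤ 164 months: 115 ≤ 164 is true
  late payments in last 24 months ≤ 11: 1 ≤ 11 is true
  co-signer present: yes → true
  late payments in last 24 months ≥ 1: 1 ≥ 1 is true
Combine:
[1.1] NOT false = true
[1.3] NOT false = true
[1] true OR true OR true = true
[2] true OR false = true
[3] false OR true = true
[4] false OR true = true
[5.2] NOT true = false
[5] false OR false OR true = true
[6.1] NOT false = true
[6] true OR true = true
[7.2] NOT true = false
[7.3] NOT true = false
[7] true OR false OR false = true
[root] true AND true AND true AND true AND true AND true AND true = true
Overall: true → approved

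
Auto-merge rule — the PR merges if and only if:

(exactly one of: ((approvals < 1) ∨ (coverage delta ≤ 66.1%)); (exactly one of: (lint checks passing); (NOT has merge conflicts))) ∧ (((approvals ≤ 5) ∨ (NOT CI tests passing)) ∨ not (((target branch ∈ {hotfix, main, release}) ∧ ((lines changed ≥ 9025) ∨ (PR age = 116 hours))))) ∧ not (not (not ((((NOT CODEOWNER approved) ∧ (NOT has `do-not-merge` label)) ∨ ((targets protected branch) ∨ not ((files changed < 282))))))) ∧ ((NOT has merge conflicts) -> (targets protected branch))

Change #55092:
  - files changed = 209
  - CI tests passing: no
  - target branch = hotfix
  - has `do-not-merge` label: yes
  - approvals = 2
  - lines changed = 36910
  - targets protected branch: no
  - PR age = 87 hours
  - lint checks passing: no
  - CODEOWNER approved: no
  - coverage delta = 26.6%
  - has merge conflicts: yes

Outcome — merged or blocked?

Atomic conditions:
  approvals < 1: 2 < 1 is false
  coverage delta ≤ 66.1%: 26.6 ≤ 66.1 is true
  lint checks passing: no → false
  NOT has merge conflicts: yes → false
  approvals ≤ 5: 2 ≤ 5 is true
  NOT CI tests passing: no → true
  target branch ∈ {hotfix, main, release}: hotfix is in the set → true
  lines changed ≥ 9025: 36910 ≥ 9025 is true
  PR age = 116 hours: 87 == 116 is false
  NOT CODEOWNER approved: no → true
  NOT has `do-not-merge` label: yes → false
  targets protected branch: no → false
  files changed < 282: 209 < 282 is true
Combine:
[1.1] false OR true = true
[1.2] exactly-one(false, false) = false
[1] exactly-one(true, false) = true
[2.1] true OR true = true
[2.2.1.2] true OR false = true
[2.2.1] true AND true = true
[2.2] NOT true = false
[2] true OR false = true
[3.1.1.1.1] true AND false = false
[3.1.1.1.2.2] NOT true = false
[3.1.1.1.2] false OR false = false
[3.1.1.1] false OR false = false
[3.1.1] NOT false = true
[3.1] NOT true = false
[3] NOT false = true
[4] false → false (antecedent false ⇒ implication holds) = true
[root] true AND true AND true AND true = true
Overall: true → merged

Merged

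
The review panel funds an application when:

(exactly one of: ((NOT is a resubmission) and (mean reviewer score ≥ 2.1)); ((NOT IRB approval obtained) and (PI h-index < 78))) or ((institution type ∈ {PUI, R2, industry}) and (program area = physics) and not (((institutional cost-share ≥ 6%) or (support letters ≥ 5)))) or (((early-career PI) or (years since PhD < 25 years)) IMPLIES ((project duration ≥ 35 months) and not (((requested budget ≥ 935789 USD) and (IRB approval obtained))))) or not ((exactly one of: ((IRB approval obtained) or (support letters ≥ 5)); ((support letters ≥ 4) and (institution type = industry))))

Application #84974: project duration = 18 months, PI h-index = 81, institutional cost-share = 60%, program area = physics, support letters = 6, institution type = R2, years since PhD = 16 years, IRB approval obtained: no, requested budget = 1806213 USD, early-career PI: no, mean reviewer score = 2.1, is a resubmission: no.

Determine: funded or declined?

Atomic conditions:
  NOT is a resubmission: no → true
  mean reviewer score ≥ 2.1: 2.1 ≥ 2.1 is true
  NOT IRB approval obtained: no → true
  PI h-index < 78: 81 < 78 is false
  institution type ∈ {PUI, R2, industry}: R2 is in the set → true
  program area = physics: physics == physics is true
  institutional cost-share ≥ 6%: 60 ≥ 6 is true
  support letters ≥ 5: 6 ≥ 5 is true
  early-career PI: no → false
  years since PhD < 25 years: 16 < 25 is true
  project duration ≥ 35 months: 18 ≥ 35 is false
  requested budget ≥ 935789 USD: 1806213 ≥ 935789 is true
  IRB approval obtained: no → false
  support letters ≥ 4: 6 ≥ 4 is true
  institution type = industry: R2 == industry is false
Combine:
[1.1] true AND true = true
[1.2] true AND false = false
[1] exactly-one(true, false) = true
[2.3.1] true OR true = true
[2.3] NOT true = false
[2] true AND true AND false = false
[3.1] false OR true = true
[3.2.2.1] true AND false = false
[3.2.2] NOT false = true
[3.2] false AND true = false
[3] true → false = false
[4.1.1] false OR true = true
[4.1.2] true AND false = false
[4.1] exactly-one(true, false) = true
[4] NOT true = false
[root] true OR false OR false OR false = true
Overall: true → funded

Funded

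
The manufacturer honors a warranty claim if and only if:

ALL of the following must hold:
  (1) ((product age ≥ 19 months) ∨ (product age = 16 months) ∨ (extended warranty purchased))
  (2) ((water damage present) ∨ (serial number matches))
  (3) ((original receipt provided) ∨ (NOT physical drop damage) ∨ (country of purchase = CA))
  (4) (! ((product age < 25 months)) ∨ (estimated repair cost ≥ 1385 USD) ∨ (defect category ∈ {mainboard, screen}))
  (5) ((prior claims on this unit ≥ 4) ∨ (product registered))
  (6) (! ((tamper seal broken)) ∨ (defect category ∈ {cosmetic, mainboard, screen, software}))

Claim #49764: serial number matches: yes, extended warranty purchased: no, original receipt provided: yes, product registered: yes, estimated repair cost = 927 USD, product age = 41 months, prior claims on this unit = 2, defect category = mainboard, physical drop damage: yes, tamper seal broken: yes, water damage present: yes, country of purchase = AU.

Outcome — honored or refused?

Atomic conditions:
  product age ≥ 19 months: 41 ≥ 19 is true
  product age = 16 months: 41 == 16 is false
  extended warranty purchased: no → false
  water damage present: yes → true
  serial number matches: yes → true
  original receipt provided: yes → true
  NOT physical drop damage: yes → false
  country of purchase = CA: AU == CA is false
  product age < 25 months: 41 < 25 is false
  estimated repair cost ≥ 1385 USD: 927 ≥ 1385 is false
  defect category ∈ {mainboard, screen}: mainboard is in the set → true
  prior claims on this unit ≥ 4: 2 ≥ 4 is false
  product registered: yes → true
  tamper seal broken: yes → true
  defect category ∈ {cosmetic, mainboard, screen, software}: mainboard is in the set → true
Combine:
[1] true OR false OR false = true
[2] true OR true = true
[3] true OR false OR false = true
[4.1] NOT false = true
[4] true OR false OR true = true
[5] false OR true = true
[6.1] NOT true = false
[6] false OR true = true
[root] true AND true AND true AND true AND true AND true = true
Overall: true → honored

Honored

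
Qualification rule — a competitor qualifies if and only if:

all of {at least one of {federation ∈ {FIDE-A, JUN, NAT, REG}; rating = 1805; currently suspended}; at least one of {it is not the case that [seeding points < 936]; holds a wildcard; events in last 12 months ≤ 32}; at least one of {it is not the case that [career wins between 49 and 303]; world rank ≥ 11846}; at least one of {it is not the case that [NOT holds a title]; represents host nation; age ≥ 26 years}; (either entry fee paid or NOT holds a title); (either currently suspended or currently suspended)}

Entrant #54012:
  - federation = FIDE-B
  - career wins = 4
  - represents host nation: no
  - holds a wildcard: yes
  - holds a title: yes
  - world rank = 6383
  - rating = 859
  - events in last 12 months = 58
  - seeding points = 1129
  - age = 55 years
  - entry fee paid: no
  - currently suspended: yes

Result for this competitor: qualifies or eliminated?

Eliminated

Atomic conditions:
  federation ∈ {FIDE-A, JUN, NAT, REG}: FIDE-B is not in the set → false
  rating = 1805: 859 == 1805 is false
  currently suspended: yes → true
  seeding points < 936: 1129 < 936 is false
  holds a wildcard: yes → true
  events in last 12 months ≤ 32: 58 ≤ 32 is false
  career wins between 49 and 303: 4 in [49, 303] is false
  world rank ≥ 11846: 6383 ≥ 11846 is false
  NOT holds a title: yes → false
  represents host nation: no → false
  age ≥ 26 years: 55 ≥ 26 is true
  entry fee paid: no → false
Combine:
[1] false OR false OR true = true
[2.1] NOT false = true
[2] true OR true OR false = true
[3.1] NOT false = true
[3] true OR false = true
[4.1] NOT false = true
[4] true OR false OR true = true
[5] false OR false = false
[6] true OR true = true
[root] true AND true AND true AND true AND false AND true = false
Overall: false → eliminated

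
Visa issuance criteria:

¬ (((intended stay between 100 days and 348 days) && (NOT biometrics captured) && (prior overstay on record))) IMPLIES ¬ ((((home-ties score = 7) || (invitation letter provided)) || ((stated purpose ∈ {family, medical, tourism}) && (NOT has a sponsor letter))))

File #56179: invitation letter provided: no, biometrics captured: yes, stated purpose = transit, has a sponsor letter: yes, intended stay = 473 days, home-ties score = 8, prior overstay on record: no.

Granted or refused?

Atomic conditions:
  intended stay between 100 days and 348 days: 473 in [100, 348] is false
  NOT biometrics captured: yes → false
  prior overstay on record: no → false
  home-ties score = 7: 8 == 7 is false
  invitation letter provided: no → false
  stated purpose ∈ {family, medical, tourism}: transit is not in the set → false
  NOT has a sponsor letter: yes → false
Combine:
[1.1] false AND false AND false = false
[1] NOT false = true
[2.1.1] false OR false = false
[2.1.2] false AND false = false
[2.1] false OR false = false
[2] NOT false = true
[root] true → true = true
Overall: true → granted

Granted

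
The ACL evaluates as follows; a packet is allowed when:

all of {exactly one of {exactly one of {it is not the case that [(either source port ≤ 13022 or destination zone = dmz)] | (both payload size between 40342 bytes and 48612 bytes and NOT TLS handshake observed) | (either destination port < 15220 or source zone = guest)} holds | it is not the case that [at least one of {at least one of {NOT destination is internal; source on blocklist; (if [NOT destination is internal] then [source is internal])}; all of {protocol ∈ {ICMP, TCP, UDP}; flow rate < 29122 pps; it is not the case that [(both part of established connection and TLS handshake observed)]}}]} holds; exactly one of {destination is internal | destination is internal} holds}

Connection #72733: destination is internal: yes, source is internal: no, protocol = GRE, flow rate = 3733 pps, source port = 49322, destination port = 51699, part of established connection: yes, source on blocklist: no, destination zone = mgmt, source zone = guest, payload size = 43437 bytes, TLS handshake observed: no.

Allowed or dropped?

Dropped

Atomic conditions:
  source port ≤ 13022: 49322 ≤ 13022 is false
  destination zone = dmz: mgmt == dmz is false
  payload size between 40342 bytes and 48612 bytes: 43437 in [40342, 48612] is true
  NOT TLS handshake observed: no → true
  destination port < 15220: 51699 < 15220 is false
  source zone = guest: guest == guest is true
  NOT destination is internal: yes → false
  source on blocklist: no → false
  source is internal: no → false
  protocol ∈ {ICMP, TCP, UDP}: GRE is not in the set → false
  flow rate < 29122 pps: 3733 < 29122 is true
  part of established connection: yes → true
  TLS handshake observed: no → false
  destination is internal: yes → true
Combine:
[1.1.1.1] false OR false = false
[1.1.1] NOT false = true
[1.1.2] true AND true = true
[1.1.3] false OR true = true
[1.1] exactly-one(true, true, true) = false
[1.2.1.1.3] false → false (antecedent false ⇒ implication holds) = true
[1.2.1.1] false OR false OR true = true
[1.2.1.2.3.1] true AND false = false
[1.2.1.2.3] NOT false = true
[1.2.1.2] false AND true AND true = false
[1.2.1] true OR false = true
[1.2] NOT true = false
[1] exactly-one(false, false) = false
[2] exactly-one(true, true) = false
[root] false AND false = false
Overall: false → dropped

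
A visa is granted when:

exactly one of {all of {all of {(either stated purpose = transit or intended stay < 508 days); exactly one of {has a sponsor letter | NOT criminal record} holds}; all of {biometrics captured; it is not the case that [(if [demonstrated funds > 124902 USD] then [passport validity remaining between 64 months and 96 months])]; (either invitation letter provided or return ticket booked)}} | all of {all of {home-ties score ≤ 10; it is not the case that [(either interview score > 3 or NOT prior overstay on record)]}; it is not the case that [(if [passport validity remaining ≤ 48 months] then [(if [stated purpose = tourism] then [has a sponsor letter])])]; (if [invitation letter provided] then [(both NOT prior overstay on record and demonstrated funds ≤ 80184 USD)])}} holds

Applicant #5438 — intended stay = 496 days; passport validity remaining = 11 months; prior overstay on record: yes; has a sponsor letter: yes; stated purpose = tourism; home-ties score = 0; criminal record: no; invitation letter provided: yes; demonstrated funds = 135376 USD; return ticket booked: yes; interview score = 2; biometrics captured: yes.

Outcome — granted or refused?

Refused

Atomic conditions:
  stated purpose = transit: tourism == transit is false
  intended stay < 508 days: 496 < 508 is true
  has a sponsor letter: yes → true
  NOT criminal record: no → true
  biometrics captured: yes → true
  demonstrated funds > 124902 USD: 135376 > 124902 is true
  passport validity remaining between 64 months and 96 months: 11 in [64, 96] is false
  invitation letter provided: yes → true
  return ticket booked: yes → true
  home-ties score ≤ 10: 0 ≤ 10 is true
  interview score > 3: 2 > 3 is false
  NOT prior overstay on record: yes → false
  passport validity remaining ≤ 48 months: 11 ≤ 48 is true
  stated purpose = tourism: tourism == tourism is true
  demonstrated funds ≤ 80184 USD: 135376 ≤ 80184 is false
Combine:
[1.1.1] false OR true = true
[1.1.2] exactly-one(true, true) = false
[1.1] true AND false = false
[1.2.2.1] true → false = false
[1.2.2] NOT false = true
[1.2.3] true OR true = true
[1.2] true AND true AND true = true
[1] false AND true = false
[2.1.2.1] false OR false = false
[2.1.2] NOT false = true
[2.1] true AND true = true
[2.2.1.2] true → true = true
[2.2.1] true → true = true
[2.2] NOT true = false
[2.3.2] false AND false = false
[2.3] true → false = false
[2] true AND false AND false = false
[root] exactly-one(false, false) = false
Overall: false → refused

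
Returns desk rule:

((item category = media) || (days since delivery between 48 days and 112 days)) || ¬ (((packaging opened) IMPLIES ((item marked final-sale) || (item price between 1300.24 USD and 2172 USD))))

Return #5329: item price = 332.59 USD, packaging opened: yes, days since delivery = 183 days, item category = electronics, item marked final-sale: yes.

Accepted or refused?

Refused

Atomic conditions:
  item category = media: electronics == media is false
  days since delivery between 48 days and 112 days: 183 in [48, 112] is false
  packaging opened: yes → true
  item marked final-sale: yes → true
  item price between 1300.24 USD and 2172 USD: 332.59 in [1300.24, 2172] is false
Combine:
[1] false OR false = false
[2.1.2] true OR false = true
[2.1] true → true = true
[2] NOT true = false
[root] false OR false = false
Overall: false → refused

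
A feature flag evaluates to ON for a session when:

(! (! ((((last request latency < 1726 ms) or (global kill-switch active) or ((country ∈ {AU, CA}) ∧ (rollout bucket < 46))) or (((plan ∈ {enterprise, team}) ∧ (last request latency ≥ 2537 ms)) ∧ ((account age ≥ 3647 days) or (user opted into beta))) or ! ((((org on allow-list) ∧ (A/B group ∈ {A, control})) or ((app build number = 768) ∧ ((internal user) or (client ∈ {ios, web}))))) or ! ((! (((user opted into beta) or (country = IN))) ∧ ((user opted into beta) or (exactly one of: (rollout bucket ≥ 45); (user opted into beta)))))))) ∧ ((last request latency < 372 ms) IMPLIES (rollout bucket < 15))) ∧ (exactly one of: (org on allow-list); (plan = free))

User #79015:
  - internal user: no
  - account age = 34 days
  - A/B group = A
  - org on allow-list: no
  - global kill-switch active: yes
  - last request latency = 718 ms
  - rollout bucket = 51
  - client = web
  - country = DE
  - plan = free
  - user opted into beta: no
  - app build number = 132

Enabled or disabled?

Atomic conditions:
  last request latency < 1726 ms: 718 < 1726 is true
  global kill-switch active: yes → true
  country ∈ {AU, CA}: DE is not in the set → false
  rollout bucket < 46: 51 < 46 is false
  plan ∈ {enterprise, team}: free is not in the set → false
  last request latency ≥ 2537 ms: 718 ≥ 2537 is false
  account age ≥ 3647 days: 34 ≥ 3647 is false
  user opted into beta: no → false
  org on allow-list: no → false
  A/B group ∈ {A, control}: A is in the set → true
  app build number = 768: 132 == 768 is false
  internal user: no → false
  client ∈ {ios, web}: web is in the set → true
  country = IN: DE == IN is false
  rollout bucket ≥ 45: 51 ≥ 45 is true
  last request latency < 372 ms: 718 < 372 is false
  rollout bucket < 15: 51 < 15 is false
  plan = free: free == free is true
Combine:
[1.1.1.1.1.3] false AND false = false
[1.1.1.1.1] true OR true OR false = true
[1.1.1.1.2.1] false AND false = false
[1.1.1.1.2.2] false OR false = false
[1.1.1.1.2] false AND false = false
[1.1.1.1.3.1.1] false AND true = false
[1.1.1.1.3.1.2.2] false OR true = true
[1.1.1.1.3.1.2] false AND true = false
[1.1.1.1.3.1] false OR false = false
[1.1.1.1.3] NOT false = true
[1.1.1.1.4.1.1.1] false OR false = false
[1.1.1.1.4.1.1] NOT false = true
[1.1.1.1.4.1.2.2] exactly-one(true, false) = true
[1.1.1.1.4.1.2] false OR true = true
[1.1.1.1.4.1] true AND true = true
[1.1.1.1.4] NOT true = false
[1.1.1.1] true OR false OR true OR false = true
[1.1.1] NOT true = false
[1.1] NOT false = true
[1.2] false → false (antecedent false ⇒ implication holds) = true
[1] true AND true = true
[2] exactly-one(false, true) = true
[root] true AND true = true
Overall: true → enabled

Enabled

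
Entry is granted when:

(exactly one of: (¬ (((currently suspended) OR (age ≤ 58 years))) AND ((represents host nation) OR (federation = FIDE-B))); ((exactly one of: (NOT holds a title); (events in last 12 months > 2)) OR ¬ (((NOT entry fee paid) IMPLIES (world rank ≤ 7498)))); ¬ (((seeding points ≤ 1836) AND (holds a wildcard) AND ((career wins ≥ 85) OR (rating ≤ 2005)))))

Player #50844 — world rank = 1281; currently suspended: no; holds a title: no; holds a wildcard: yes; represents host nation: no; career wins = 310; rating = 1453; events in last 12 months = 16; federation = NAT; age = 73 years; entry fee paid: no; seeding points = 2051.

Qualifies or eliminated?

Atomic conditions:
  currently suspended: no → false
  age ≤ 58 years: 73 ≤ 58 is false
  represents host nation: no → false
  federation = FIDE-B: NAT == FIDE-B is false
  NOT holds a title: no → true
  events in last 12 months > 2: 16 > 2 is true
  NOT entry fee paid: no → true
  world rank ≤ 7498: 1281 ≤ 7498 is true
  seeding points ≤ 1836: 2051 ≤ 1836 is false
  holds a wildcard: yes → true
  career wins ≥ 85: 310 ≥ 85 is true
  rating ≤ 2005: 1453 ≤ 2005 is true
Combine:
[1.1.1] false OR false = false
[1.1] NOT false = true
[1.2] false OR false = false
[1] true AND false = false
[2.1] exactly-one(true, true) = false
[2.2.1] true → true = true
[2.2] NOT true = false
[2] false OR false = false
[3.1.3] true OR true = true
[3.1] false AND true AND true = false
[3] NOT false = true
[root] exactly-one(false, false, true) = true
Overall: true → qualifies

Qualifies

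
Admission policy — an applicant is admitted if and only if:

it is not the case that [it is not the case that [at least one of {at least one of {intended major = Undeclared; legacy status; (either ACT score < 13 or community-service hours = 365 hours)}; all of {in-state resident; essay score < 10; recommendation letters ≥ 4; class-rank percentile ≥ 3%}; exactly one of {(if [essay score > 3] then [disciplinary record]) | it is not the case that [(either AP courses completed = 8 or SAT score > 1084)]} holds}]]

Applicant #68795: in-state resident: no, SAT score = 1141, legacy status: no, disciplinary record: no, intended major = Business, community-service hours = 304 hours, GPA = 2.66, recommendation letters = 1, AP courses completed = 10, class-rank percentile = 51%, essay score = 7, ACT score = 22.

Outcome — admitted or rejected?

Rejected

Atomic conditions:
  intended major = Undeclared: Business == Undeclared is false
  legacy status: no → false
  ACT score < 13: 22 < 13 is false
  community-service hours = 365 hours: 304 == 365 is false
  in-state resident: no → false
  essay score < 10: 7 < 10 is true
  recommendation letters ≥ 4: 1 ≥ 4 is false
  class-rank percentile ≥ 3%: 51 ≥ 3 is true
  essay score > 3: 7 > 3 is true
  disciplinary record: no → false
  AP courses completed = 8: 10 == 8 is false
  SAT score > 1084: 1141 > 1084 is true
Combine:
[1.1.1.3] false OR false = false
[1.1.1] false OR false OR false = false
[1.1.2] false AND true AND false AND true = false
[1.1.3.1] true → false = false
[1.1.3.2.1] false OR true = true
[1.1.3.2] NOT true = false
[1.1.3] exactly-one(false, false) = false
[1.1] false OR false OR false = false
[1] NOT false = true
[root] NOT true = false
Overall: false → rejected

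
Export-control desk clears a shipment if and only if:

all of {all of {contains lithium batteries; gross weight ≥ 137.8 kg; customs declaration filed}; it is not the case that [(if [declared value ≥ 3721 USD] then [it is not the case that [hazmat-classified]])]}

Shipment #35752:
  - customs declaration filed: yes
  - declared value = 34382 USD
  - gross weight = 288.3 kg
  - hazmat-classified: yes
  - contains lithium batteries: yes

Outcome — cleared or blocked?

Atomic conditions:
  contains lithium batteries: yes → true
  gross weight ≥ 137.8 kg: 288.3 ≥ 137.8 is true
  customs declaration filed: yes → true
  declared value ≥ 3721 USD: 34382 ≥ 3721 is true
  hazmat-classified: yes → true
Combine:
[1] true AND true AND true = true
[2.1.2] NOT true = false
[2.1] true → false = false
[2] NOT false = true
[root] true AND true = true
Overall: true → cleared

Cleared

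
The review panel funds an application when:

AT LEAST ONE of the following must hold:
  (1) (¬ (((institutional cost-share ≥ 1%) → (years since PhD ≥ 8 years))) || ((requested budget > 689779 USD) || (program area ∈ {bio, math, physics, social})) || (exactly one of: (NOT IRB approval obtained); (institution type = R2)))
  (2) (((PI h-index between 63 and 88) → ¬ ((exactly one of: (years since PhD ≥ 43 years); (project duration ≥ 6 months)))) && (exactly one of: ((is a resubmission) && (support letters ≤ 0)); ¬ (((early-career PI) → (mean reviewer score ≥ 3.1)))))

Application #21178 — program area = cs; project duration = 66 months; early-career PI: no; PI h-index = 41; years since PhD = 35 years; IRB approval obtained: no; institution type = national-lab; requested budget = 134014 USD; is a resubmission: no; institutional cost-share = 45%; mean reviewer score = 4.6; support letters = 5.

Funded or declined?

Atomic conditions:
  institutional cost-share ≥ 1%: 45 ≥ 1 is true
  years since PhD ≥ 8 years: 35 ≥ 8 is true
  requested budget > 689779 USD: 134014 > 689779 is false
  program area ∈ {bio, math, physics, social}: cs is not in the set → false
  NOT IRB approval obtained: no → true
  institution type = R2: national-lab == R2 is false
  PI h-index between 63 and 88: 41 in [63, 88] is false
  years since PhD ≥ 43 years: 35 ≥ 43 is false
  project duration ≥ 6 months: 66 ≥ 6 is true
  is a resubmission: no → false
  support letters ≤ 0: 5 ≤ 0 is false
  early-career PI: no → false
  mean reviewer score ≥ 3.1: 4.6 ≥ 3.1 is true
Combine:
[1.1.1] true → true = true
[1.1] NOT true = false
[1.2] false OR false = false
[1.3] exactly-one(true, false) = true
[1] false OR false OR true = true
[2.1.2.1] exactly-one(false, true) = true
[2.1.2] NOT true = false
[2.1] false → false (antecedent false ⇒ implication holds) = true
[2.2.1] false AND false = false
[2.2.2.1] false → true (antecedent false ⇒ implication holds) = true
[2.2.2] NOT true = false
[2.2] exactly-one(false, false) = false
[2] true AND false = false
[root] true OR false = true
Overall: true → funded

Funded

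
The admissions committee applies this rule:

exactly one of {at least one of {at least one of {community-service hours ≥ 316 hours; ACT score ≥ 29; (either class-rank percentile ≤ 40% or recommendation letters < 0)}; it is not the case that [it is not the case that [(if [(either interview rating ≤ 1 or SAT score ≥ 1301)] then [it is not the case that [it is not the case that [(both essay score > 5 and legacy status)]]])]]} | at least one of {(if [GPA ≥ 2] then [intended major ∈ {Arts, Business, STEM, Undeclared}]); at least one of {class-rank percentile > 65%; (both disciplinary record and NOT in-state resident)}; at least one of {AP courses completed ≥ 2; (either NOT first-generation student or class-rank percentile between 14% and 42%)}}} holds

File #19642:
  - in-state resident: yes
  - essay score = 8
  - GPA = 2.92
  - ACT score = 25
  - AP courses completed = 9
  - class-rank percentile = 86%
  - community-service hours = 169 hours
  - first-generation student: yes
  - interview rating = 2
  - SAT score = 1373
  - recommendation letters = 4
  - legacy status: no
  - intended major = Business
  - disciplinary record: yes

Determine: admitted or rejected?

Admitted

Atomic conditions:
  community-service hours ≥ 316 hours: 169 ≥ 316 is false
  ACT score ≥ 29: 25 ≥ 29 is false
  class-rank percentile ≤ 40%: 86 ≤ 40 is false
  recommendation letters < 0: 4 < 0 is false
  interview rating ≤ 1: 2 ≤ 1 is false
  SAT score ≥ 1301: 1373 ≥ 1301 is true
  essay score > 5: 8 > 5 is true
  legacy status: no → false
  GPA ≥ 2: 2.92 ≥ 2 is true
  intended major ∈ {Arts, Business, STEM, Undeclared}: Business is in the set → true
  class-rank percentile > 65%: 86 > 65 is true
  disciplinary record: yes → true
  NOT in-state resident: yes → false
  AP courses completed ≥ 2: 9 ≥ 2 is true
  NOT first-generation student: yes → false
  class-rank percentile between 14% and 42%: 86 in [14, 42] is false
Combine:
[1.1.3] false OR false = false
[1.1] false OR false OR false = false
[1.2.1.1.1] false OR true = true
[1.2.1.1.2.1.1] true AND false = false
[1.2.1.1.2.1] NOT false = true
[1.2.1.1.2] NOT true = false
[1.2.1.1] true → false = false
[1.2.1] NOT false = true
[1.2] NOT true = false
[1] false OR false = false
[2.1] true → true = true
[2.2.2] true AND false = false
[2.2] true OR false = true
[2.3.2] false OR false = false
[2.3] true OR false = true
[2] true OR true OR true = true
[root] exactly-one(false, true) = true
Overall: true → admitted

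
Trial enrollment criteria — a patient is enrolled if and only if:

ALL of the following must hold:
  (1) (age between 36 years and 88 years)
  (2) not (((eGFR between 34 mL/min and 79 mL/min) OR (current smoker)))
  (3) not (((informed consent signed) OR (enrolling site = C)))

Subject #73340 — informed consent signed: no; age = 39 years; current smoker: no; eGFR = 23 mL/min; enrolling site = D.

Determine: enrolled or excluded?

Atomic conditions:
  age between 36 years and 88 years: 39 in [36, 88] is true
  eGFR between 34 mL/min and 79 mL/min: 23 in [34, 79] is false
  current smoker: no → false
  informed consent signed: no → false
  enrolling site = C: D == C is false
Combine:
[2.1] false OR false = false
[2] NOT false = true
[3.1] false OR false = false
[3] NOT false = true
[root] true AND true AND true = true
Overall: true → enrolled

Enrolled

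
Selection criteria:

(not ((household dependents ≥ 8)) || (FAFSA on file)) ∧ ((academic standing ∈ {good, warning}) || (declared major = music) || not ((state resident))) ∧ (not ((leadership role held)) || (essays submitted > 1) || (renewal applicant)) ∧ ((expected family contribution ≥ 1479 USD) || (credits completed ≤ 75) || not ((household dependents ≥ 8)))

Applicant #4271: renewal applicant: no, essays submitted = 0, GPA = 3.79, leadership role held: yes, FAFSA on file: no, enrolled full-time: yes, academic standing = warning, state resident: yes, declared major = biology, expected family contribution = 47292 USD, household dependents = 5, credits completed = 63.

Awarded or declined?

Declined

Atomic conditions:
  household dependents ≥ 8: 5 ≥ 8 is false
  FAFSA on file: no → false
  academic standing ∈ {good, warning}: warning is in the set → true
  declared major = music: biology == music is false
  state resident: yes → true
  leadership role held: yes → true
  essays submitted > 1: 0 > 1 is false
  renewal applicant: no → false
  expected family contribution ≥ 1479 USD: 47292 ≥ 1479 is true
  credits completed ≤ 75: 63 ≤ 75 is true
Combine:
[1.1] NOT false = true
[1] true OR false = true
[2.3] NOT true = false
[2] true OR false OR false = true
[3.1] NOT true = false
[3] false OR false OR false = false
[4.3] NOT false = true
[4] true OR true OR true = true
[root] true AND true AND false AND true = false
Overall: false → declined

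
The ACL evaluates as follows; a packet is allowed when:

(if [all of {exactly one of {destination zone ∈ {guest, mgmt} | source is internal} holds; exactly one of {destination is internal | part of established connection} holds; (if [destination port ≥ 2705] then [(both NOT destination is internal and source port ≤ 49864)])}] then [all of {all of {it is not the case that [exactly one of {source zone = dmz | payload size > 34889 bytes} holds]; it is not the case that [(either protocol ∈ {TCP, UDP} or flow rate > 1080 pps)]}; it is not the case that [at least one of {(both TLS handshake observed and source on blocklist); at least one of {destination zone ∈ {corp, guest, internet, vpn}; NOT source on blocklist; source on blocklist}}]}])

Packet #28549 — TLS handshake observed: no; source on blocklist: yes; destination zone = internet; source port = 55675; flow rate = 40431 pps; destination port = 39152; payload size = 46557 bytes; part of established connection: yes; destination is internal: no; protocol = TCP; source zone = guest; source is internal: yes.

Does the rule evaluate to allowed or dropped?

Atomic conditions:
  destination zone ∈ {guest, mgmt}: internet is not in the set → false
  source is internal: yes → true
  destination is internal: no → false
  part of established connection: yes → true
  destination port ≥ 2705: 39152 ≥ 2705 is true
  NOT destination is internal: no → true
  source port ≤ 49864: 55675 ≤ 49864 is false
  source zone = dmz: guest == dmz is false
  payload size > 34889 bytes: 46557 > 34889 is true
  protocol ∈ {TCP, UDP}: TCP is in the set → true
  flow rate > 1080 pps: 40431 > 1080 is true
  TLS handshake observed: no → false
  source on blocklist: yes → true
  destination zone ∈ {corp, guest, internet, vpn}: internet is in the set → true
  NOT source on blocklist: yes → false
Combine:
[1.1] exactly-one(false, true) = true
[1.2] exactly-one(false, true) = true
[1.3.2] true AND false = false
[1.3] true → false = false
[1] true AND true AND false = false
[2.1.1.1] exactly-one(false, true) = true
[2.1.1] NOT true = false
[2.1.2.1] true OR true = true
[2.1.2] NOT true = false
[2.1] false AND false = false
[2.2.1.1] false AND true = false
[2.2.1.2] true OR false OR true = true
[2.2.1] false OR true = true
[2.2] NOT true = false
[2] false AND false = false
[root] false → false (antecedent false ⇒ implication holds) = true
Overall: true → allowed

Allowed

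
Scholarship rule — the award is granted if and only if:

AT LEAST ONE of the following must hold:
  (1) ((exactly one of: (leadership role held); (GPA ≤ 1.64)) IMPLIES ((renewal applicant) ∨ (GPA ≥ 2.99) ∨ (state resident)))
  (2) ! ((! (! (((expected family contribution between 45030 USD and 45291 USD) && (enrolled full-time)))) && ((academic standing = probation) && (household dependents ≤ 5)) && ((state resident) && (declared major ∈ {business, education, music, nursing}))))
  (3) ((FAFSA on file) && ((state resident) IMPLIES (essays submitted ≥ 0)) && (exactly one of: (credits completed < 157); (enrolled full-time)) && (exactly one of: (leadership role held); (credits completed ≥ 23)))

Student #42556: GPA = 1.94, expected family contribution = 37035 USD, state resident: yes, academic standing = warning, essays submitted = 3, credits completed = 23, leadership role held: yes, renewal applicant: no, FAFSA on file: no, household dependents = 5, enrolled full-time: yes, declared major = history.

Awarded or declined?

Awarded

Atomic conditions:
  leadership role held: yes → true
  GPA ≤ 1.64: 1.94 ≤ 1.64 is false
  renewal applicant: no → false
  GPA ≥ 2.99: 1.94 ≥ 2.99 is false
  state resident: yes → true
  expected family contribution between 45030 USD and 45291 USD: 37035 in [45030, 45291] is false
  enrolled full-time: yes → true
  academic standing = probation: warning == probation is false
  household dependents ≤ 5: 5 ≤ 5 is true
  declared major ∈ {business, education, music, nursing}: history is not in the set → false
  FAFSA on file: no → false
  essays submitted ≥ 0: 3 ≥ 0 is true
  credits completed < 157: 23 < 157 is true
  credits completed ≥ 23: 23 ≥ 23 is true
Combine:
[1.1] exactly-one(true, false) = true
[1.2] false OR false OR true = true
[1] true → true = true
[2.1.1.1.1] false AND true = false
[2.1.1.1] NOT false = true
[2.1.1] NOT true = false
[2.1.2] false AND true = false
[2.1.3] true AND false = false
[2.1] false AND false AND false = false
[2] NOT false = true
[3.2] true → true = true
[3.3] exactly-one(true, true) = false
[3.4] exactly-one(true, true) = false
[3] false AND true AND false AND false = false
[root] true OR true OR false = true
Overall: true → awarded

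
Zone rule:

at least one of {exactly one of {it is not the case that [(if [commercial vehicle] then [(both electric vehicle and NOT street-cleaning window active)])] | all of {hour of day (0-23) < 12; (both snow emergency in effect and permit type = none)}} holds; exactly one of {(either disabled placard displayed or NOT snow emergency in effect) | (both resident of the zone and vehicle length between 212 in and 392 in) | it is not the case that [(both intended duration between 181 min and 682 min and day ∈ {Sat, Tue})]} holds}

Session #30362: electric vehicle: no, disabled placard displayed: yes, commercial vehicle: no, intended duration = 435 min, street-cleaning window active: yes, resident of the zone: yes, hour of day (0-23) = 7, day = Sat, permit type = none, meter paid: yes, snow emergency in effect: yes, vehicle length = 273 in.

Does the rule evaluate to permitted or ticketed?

Permitted

Atomic conditions:
  commercial vehicle: no → false
  electric vehicle: no → false
  NOT street-cleaning window active: yes → false
  hour of day (0-23) < 12: 7 < 12 is true
  snow emergency in effect: yes → true
  permit type = none: none == none is true
  disabled placard displayed: yes → true
  NOT snow emergency in effect: yes → false
  resident of the zone: yes → true
  vehicle length between 212 in and 392 in: 273 in [212, 392] is true
  intended duration between 181 min and 682 min: 435 in [181, 682] is true
  day ∈ {Sat, Tue}: Sat is in the set → true
Combine:
[1.1.1.2] false AND false = false
[1.1.1] false → false (antecedent false ⇒ implication holds) = true
[1.1] NOT true = false
[1.2.2] true AND true = true
[1.2] true AND true = true
[1] exactly-one(false, true) = true
[2.1] true OR false = true
[2.2] true AND true = true
[2.3.1] true AND true = true
[2.3] NOT true = false
[2] exactly-one(true, true, false) = false
[root] true OR false = true
Overall: true → permitted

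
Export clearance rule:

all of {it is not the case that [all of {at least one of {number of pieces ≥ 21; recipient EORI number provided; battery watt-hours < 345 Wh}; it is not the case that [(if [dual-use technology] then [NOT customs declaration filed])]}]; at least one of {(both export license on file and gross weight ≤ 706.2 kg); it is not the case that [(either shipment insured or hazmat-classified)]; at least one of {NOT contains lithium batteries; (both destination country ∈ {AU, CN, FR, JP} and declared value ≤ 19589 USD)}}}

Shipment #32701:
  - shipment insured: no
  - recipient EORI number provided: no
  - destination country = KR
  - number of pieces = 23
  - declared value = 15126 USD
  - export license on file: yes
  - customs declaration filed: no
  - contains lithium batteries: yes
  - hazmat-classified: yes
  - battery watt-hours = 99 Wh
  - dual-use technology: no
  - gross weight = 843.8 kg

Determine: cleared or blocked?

Blocked

Atomic conditions:
  number of pieces ≥ 21: 23 ≥ 21 is true
  recipient EORI number provided: no → false
  battery watt-hours < 345 Wh: 99 < 345 is true
  dual-use technology: no → false
  NOT customs declaration filed: no → true
  export license on file: yes → true
  gross weight ≤ 706.2 kg: 843.8 ≤ 706.2 is false
  shipment insured: no → false
  hazmat-classified: yes → true
  NOT contains lithium batteries: yes → false
  destination country ∈ {AU, CN, FR, JP}: KR is not in the set → false
  declared value ≤ 19589 USD: 15126 ≤ 19589 is true
Combine:
[1.1.1] true OR false OR true = true
[1.1.2.1] false → true (antecedent false ⇒ implication holds) = true
[1.1.2] NOT true = false
[1.1] true AND false = false
[1] NOT false = true
[2.1] true AND false = false
[2.2.1] false OR true = true
[2.2] NOT true = false
[2.3.2] false AND true = false
[2.3] false OR false = false
[2] false OR false OR false = false
[root] true AND false = false
Overall: false → blocked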